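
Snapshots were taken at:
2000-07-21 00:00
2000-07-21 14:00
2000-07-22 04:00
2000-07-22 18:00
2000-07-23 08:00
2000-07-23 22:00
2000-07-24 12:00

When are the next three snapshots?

Spacing: 14, 14, 14, 14, 14, 14 h — constant 14 h.
2000-07-24 12:00 + 14 h = 2000-07-25 02:00.
2000-07-25 02:00 + 14 h = 2000-07-25 16:00.
2000-07-25 16:00 + 14 h = 2000-07-26 06:00.

2000-07-25 02:00, 2000-07-25 16:00, 2000-07-26 06:00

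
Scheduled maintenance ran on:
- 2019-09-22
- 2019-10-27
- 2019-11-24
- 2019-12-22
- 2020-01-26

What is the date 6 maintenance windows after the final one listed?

Gaps: 35, 28, 28, 35 days — a mix of 28 and 35. Every date is a Sunday.
Each is the 4th Sunday of its month.
4th Sunday of February 2020: 2020-02-23.
March 2020 — 4th Sunday is 2020-03-22.
4th Sunday of April 2020: 2020-04-26.
4th Sunday of May 2020: 2020-05-24.
4th Sunday of June 2020: 2020-06-28.
July 2020 — 4th Sunday is 2020-07-26.

2020-07-26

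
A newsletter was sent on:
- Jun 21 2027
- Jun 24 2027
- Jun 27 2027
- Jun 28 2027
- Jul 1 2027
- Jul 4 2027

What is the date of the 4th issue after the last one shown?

Jul 12 2027

Gaps: 3, 3, 1, 3, 3 days — not constant, but cyclic with period 3.
The events fall on every Monday, Thursday and Sunday.
The following Monday is Jul 5 2027.
Next Thursday: Jul 8 2027.
Next Sunday: Jul 11 2027.
Next Monday: Jul 12 2027.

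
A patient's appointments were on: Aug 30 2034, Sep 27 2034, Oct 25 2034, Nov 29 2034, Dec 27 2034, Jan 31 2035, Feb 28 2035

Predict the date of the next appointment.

All Wednesdays; the gaps (28, 28, 35, 28, 35, 28) vary with month length.
This is the last Wednesday of each month.
March 2035 ends with Wednesday Mar 28 2035.

Mar 28 2035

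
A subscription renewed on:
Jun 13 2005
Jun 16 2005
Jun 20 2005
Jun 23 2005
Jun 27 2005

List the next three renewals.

The gap pattern 3, 4, 3, 4 repeats every 2 events.
These are the Mondays and Thursdays of each week.
The following Thursday is Jun 30 2005.
Next Monday: Jul 4 2005.
The following Thursday is Jul 7 2005.

Jun 30 2005, Jul 4 2005, Jul 7 2005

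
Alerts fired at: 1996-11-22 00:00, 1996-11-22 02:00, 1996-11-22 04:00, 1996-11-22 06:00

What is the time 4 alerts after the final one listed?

1996-11-22 14:00

Gaps: 2, 2, 2 hours — each event is 2 hours after the previous one.
1996-11-22 06:00 + 2 h = 1996-11-22 08:00.
1996-11-22 08:00 + 2 h = 1996-11-22 10:00.
1996-11-22 10:00 + 2 h = 1996-11-22 12:00.
1996-11-22 12:00 + 2 h = 1996-11-22 14:00.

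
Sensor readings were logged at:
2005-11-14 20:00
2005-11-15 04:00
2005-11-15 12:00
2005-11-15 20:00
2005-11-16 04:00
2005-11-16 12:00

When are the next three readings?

The interval is a steady 8 hours (8, 8, 8, 8, 8).
2005-11-16 12:00 + 8 h = 2005-11-16 20:00.
2005-11-16 20:00 + 8 h = 2005-11-17 04:00.
2005-11-17 04:00 + 8 h = 2005-11-17 12:00.

2005-11-16 20:00, 2005-11-17 04:00, 2005-11-17 12:00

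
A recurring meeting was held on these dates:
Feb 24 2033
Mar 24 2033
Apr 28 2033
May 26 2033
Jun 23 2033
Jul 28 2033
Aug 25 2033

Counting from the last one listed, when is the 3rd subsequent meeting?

Nov 24 2033

These are Thursdays at 28- or 35-day spacing (28, 35, 28, 28, 35, 28).
The pattern: 4th Thursday of the month.
4th Thursday of September 2033: Sep 22 2033.
October 2033 — 4th Thursday is Oct 27 2033.
November 2033 — 4th Thursday is Nov 24 2033.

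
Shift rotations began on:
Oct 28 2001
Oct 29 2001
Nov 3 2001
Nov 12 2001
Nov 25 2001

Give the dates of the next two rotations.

The spacing grows by 4 each time: 1, 5, 9, 13 days.
Next gap: 17 days. Nov 25 2001 + 17 days = Dec 12 2001.
Next gap: 21 days. Dec 12 2001 + 21 days = Jan 2 2002.

Dec 12 2001, Jan 2 2002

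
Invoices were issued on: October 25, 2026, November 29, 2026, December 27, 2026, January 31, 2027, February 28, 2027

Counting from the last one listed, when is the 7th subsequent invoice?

September 26, 2027

These are Sundays with 35, 28, 35, 28-day gaps.
Each is the final Sunday of its month — November 29, 2026 is past the 28th, so '4th Sunday' doesn't fit.
Last Sunday of March 2027: March 28, 2027.
Last Sunday of April 2027: April 25, 2027.
May 2027 ends with Sunday May 30, 2027.
Last Sunday of June 2027: June 27, 2027.
Last Sunday of July 2027: July 25, 2027.
August 2027 ends with Sunday August 29, 2027.
September 2027 ends with Sunday September 26, 2027.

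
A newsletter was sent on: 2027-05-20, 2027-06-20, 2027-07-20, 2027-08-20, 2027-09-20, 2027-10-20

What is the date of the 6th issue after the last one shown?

Gaps: 31, 30, 31, 31, 30 days — not constant. Every event is on the 20th of the month.
Pattern: the 20th of each month.
November 2027: 2027-11-20.
Next: December 2027 → 2027-12-20.
January 2028: 2028-01-20.
February 2028: 2028-02-20.
Next: March 2028 → 2028-03-20.
Next: April 2028 → 2028-04-20.

2028-04-20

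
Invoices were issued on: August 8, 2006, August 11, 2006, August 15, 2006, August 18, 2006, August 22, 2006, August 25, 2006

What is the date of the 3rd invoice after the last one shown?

September 5, 2006

Every event lands on a Tuesday or Friday (gaps cycle 3, 4, 3, 4, 3).
So the schedule is: every Tuesday and Friday.
The following Tuesday is August 29, 2006.
Next Friday: September 1, 2006.
Next Tuesday: September 5, 2006.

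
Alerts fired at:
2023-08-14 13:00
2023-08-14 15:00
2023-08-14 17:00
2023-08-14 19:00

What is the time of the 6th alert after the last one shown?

2023-08-15 07:00

Spacing: 2, 2, 2 h — constant 2 h.
2023-08-14 19:00 + 2 h = 2023-08-14 21:00.
2023-08-14 21:00 + 2 h = 2023-08-14 23:00.
2023-08-14 23:00 + 2 h = 2023-08-15 01:00.
2023-08-15 01:00 + 2 h = 2023-08-15 03:00.
2023-08-15 03:00 + 2 h = 2023-08-15 05:00.
2023-08-15 05:00 + 2 h = 2023-08-15 07:00.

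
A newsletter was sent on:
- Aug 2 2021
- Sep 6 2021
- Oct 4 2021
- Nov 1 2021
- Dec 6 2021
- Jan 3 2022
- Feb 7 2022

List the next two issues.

Mar 7 2022, Apr 4 2022

These are Mondays at 28- or 35-day spacing (35, 28, 28, 35, 28, 35).
The pattern: 1st Monday of the month.
1st Monday of March 2022: Mar 7 2022.
April 2022 — 1st Monday is Apr 4 2022.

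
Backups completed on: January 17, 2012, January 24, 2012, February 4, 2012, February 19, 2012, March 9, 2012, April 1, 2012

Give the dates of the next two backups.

The spacing grows by 4 each time: 7, 11, 15, 19, 23 days.
Next gap: 27 days. April 1, 2012 + 27 days = April 28, 2012.
Next gap: 31 days. April 28, 2012 + 31 days = May 29, 2012.

April 28, 2012; May 29, 2012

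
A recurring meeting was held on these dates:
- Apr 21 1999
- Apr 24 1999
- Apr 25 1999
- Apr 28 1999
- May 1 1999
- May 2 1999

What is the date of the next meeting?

May 5 1999

Gaps: 3, 1, 3, 3, 1 days — not constant, but cyclic with period 3.
The events fall on every Wednesday, Saturday and Sunday.
The following Wednesday is May 5 1999.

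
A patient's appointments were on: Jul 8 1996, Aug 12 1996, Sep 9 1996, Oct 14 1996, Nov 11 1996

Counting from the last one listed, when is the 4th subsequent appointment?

Mar 10 1997

These are Mondays at 28- or 35-day spacing (35, 28, 35, 28).
The pattern: 2nd Monday of the month.
December 1996 — 2nd Monday is Dec 9 1996.
January 1997 — 2nd Monday is Jan 13 1997.
February 1997 — 2nd Monday is Feb 10 1997.
March 1997 — 2nd Monday is Mar 10 1997.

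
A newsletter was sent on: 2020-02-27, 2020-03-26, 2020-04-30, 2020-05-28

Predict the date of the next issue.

These are Thursdays with 28, 35, 28-day gaps.
Each is the final Thursday of its month — 2020-04-30 is past the 28th, so '4th Thursday' doesn't fit.
June 2020 ends with Thursday 2020-06-25.

2020-06-25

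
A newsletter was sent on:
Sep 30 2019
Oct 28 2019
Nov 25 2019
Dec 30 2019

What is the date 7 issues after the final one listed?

Jul 27 2020

Every date is a Monday; gaps 28, 28, 35 days.
Each is the last Monday of its month (at least one falls on the 29th or later, ruling out '4th Monday').
Last Monday of January 2020: Jan 27 2020.
Last Monday of February 2020: Feb 24 2020.
March 2020 ends with Monday Mar 30 2020.
Last Monday of April 2020: Apr 27 2020.
Last Monday of May 2020: May 25 2020.
Last Monday of June 2020: Jun 29 2020.
Last Monday of July 2020: Jul 27 2020.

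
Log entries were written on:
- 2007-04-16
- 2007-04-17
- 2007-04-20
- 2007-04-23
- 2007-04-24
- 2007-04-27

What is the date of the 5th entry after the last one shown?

The gap pattern 1, 3, 3, 1, 3 repeats every 3 events.
These are the Mondays, Tuesdays and Fridays of each week.
Next Monday: 2007-04-30.
The following Tuesday is 2007-05-01.
Next Friday: 2007-05-04.
The following Monday is 2007-05-07.
The following Tuesday is 2007-05-08.

2007-05-08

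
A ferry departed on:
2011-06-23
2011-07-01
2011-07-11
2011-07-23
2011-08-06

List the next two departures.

Gaps: 8, 10, 12, 14 days — each gap is 2 larger than the previous one.
Next gap: 16 days. 2011-08-06 + 16 days = 2011-08-22.
Next gap: 18 days. 2011-08-22 + 18 days = 2011-09-09.

2011-08-22, 2011-09-09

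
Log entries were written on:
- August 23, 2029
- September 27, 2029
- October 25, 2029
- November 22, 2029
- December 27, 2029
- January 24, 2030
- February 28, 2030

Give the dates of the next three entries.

March 28, 2030; April 25, 2030; May 23, 2030

All dates are Thursdays, 35, 28, 28, 35, 28, 35 days apart.
Specifically, the 4th Thursday of each month.
March 2030 — 4th Thursday is March 28, 2030.
April 2030 — 4th Thursday is April 25, 2030.
4th Thursday of May 2030: May 23, 2030.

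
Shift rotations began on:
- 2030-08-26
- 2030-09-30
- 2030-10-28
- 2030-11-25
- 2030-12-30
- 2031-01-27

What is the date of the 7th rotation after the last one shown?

2031-08-25

All Mondays; the gaps (35, 28, 28, 35, 28) vary with month length.
This is the last Monday of each month.
Last Monday of February 2031: 2031-02-24.
March 2031 ends with Monday 2031-03-31.
Last Monday of April 2031: 2031-04-28.
Last Monday of May 2031: 2031-05-26.
Last Monday of June 2031: 2031-06-30.
Last Monday of July 2031: 2031-07-28.
Last Monday of August 2031: 2031-08-25.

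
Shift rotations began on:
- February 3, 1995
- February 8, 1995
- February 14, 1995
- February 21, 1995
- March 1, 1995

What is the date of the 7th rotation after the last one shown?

Gaps: 5, 6, 7, 8 days — each gap is 1 larger than the previous one.
Next gap: 9 days. March 1, 1995 + 9 days = March 10, 1995.
Next gap: 10 days. March 10, 1995 + 10 days = March 20, 1995.
Next gap: 11 days. March 20, 1995 + 11 days = March 31, 1995.
Next gap: 12 days. March 31, 1995 + 12 days = April 12, 1995.
Next gap: 13 days. April 12, 1995 + 13 days = April 25, 1995.
Next gap: 14 days. April 25, 1995 + 14 days = May 9, 1995.
Next gap: 15 days. May 9, 1995 + 15 days = May 24, 1995.

May 24, 1995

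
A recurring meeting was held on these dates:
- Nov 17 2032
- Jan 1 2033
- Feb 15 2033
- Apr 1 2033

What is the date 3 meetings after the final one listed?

The spacing is 45, 45, 45 days — always 45 days.
Apr 1 2033 + 45 days = May 16 2033.
May 16 2033 + 45 days = Jun 30 2033.
Jun 30 2033 + 45 days = Aug 14 2033.

Aug 14 2033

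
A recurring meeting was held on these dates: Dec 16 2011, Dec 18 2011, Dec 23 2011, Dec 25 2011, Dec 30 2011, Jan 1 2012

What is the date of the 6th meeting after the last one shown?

Jan 22 2012

The gap pattern 2, 5, 2, 5, 2 repeats every 2 events.
These are the Fridays and Sundays of each week.
The following Friday is Jan 6 2012.
The following Sunday is Jan 8 2012.
Next Friday: Jan 13 2012.
The following Sunday is Jan 15 2012.
The following Friday is Jan 20 2012.
The following Sunday is Jan 22 2012.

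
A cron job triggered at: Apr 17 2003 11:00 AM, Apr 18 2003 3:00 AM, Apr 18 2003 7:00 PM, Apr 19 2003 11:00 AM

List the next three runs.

Apr 20 2003 3:00 AM, Apr 20 2003 7:00 PM, Apr 21 2003 11:00 AM

The interval is a steady 16 hours (16, 16, 16).
Apr 19 2003 11:00 AM + 16 h = Apr 20 2003 3:00 AM.
Apr 20 2003 3:00 AM + 16 h = Apr 20 2003 7:00 PM.
Apr 20 2003 7:00 PM + 16 h = Apr 21 2003 11:00 AM.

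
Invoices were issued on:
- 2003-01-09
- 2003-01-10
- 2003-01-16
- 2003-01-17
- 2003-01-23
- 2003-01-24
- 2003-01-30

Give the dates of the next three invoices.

2003-01-31, 2003-02-06, 2003-02-07

The gap pattern 1, 6, 1, 6, 1, 6 repeats every 2 events.
These are the Thursdays and Fridays of each week.
Next Friday: 2003-01-31.
Next Thursday: 2003-02-06.
The following Friday is 2003-02-07.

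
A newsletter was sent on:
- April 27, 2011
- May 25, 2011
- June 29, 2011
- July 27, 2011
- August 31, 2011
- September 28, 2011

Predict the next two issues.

October 26, 2011; November 30, 2011

Every date is a Wednesday; gaps 28, 35, 28, 35, 28 days.
Each is the last Wednesday of its month (at least one falls on the 29th or later, ruling out '4th Wednesday').
October 2011 ends with Wednesday October 26, 2011.
Last Wednesday of November 2011: November 30, 2011.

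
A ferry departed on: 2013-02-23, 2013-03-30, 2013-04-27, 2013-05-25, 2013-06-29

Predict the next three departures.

2013-07-27, 2013-08-31, 2013-09-28

All Saturdays; the gaps (35, 28, 28, 35) vary with month length.
This is the last Saturday of each month.
July 2013 ends with Saturday 2013-07-27.
Last Saturday of August 2013: 2013-08-31.
Last Saturday of September 2013: 2013-09-28.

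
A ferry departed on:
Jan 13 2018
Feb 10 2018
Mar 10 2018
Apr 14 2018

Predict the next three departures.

These are Saturdays at 28- or 35-day spacing (28, 28, 35).
The pattern: 2nd Saturday of the month.
2nd Saturday of May 2018: May 12 2018.
June 2018 — 2nd Saturday is Jun 9 2018.
July 2018 — 2nd Saturday is Jul 14 2018.

May 12 2018, Jun 9 2018, Jul 14 2018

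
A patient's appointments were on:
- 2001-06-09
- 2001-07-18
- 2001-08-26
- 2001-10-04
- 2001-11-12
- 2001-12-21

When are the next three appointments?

2002-01-29, 2002-03-09, 2002-04-17

Gaps between consecutive events: 39, 39, 39, 39, 39 days — a constant 39-day interval.
2001-12-21 + 39 days = 2002-01-29.
2002-01-29 + 39 days = 2002-03-09.
2002-03-09 + 39 days = 2002-04-17.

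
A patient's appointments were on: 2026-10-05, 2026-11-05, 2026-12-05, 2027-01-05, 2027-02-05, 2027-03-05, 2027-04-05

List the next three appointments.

Each date is the 5th; the gaps (31, 30, 31, 31, 28, 31) track the month lengths.
The rule is the 5th of each month.
Next: May 2027 → 2027-05-05.
June 2027: 2027-06-05.
Next: July 2027 → 2027-07-05.

2027-05-05, 2027-06-05, 2027-07-05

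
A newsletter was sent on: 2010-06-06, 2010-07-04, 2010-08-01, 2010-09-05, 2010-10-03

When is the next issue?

2010-11-07

Gaps: 28, 28, 35, 28 days — a mix of 28 and 35. Every date is a Sunday.
Each is the 1st Sunday of its month.
November 2010 — 1st Sunday is 2010-11-07.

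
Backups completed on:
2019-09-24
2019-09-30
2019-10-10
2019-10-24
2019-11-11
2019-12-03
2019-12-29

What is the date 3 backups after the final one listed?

Gaps: 6, 10, 14, 18, 22, 26 days — each gap is 4 larger than the previous one.
Next gap: 30 days. 2019-12-29 + 30 days = 2020-01-28.
Next gap: 34 days. 2020-01-28 + 34 days = 2020-03-02.
Next gap: 38 days. 2020-03-02 + 38 days = 2020-04-09.

2020-04-09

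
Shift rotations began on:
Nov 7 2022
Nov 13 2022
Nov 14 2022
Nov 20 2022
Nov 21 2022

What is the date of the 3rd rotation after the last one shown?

Dec 4 2022

The gap pattern 6, 1, 6, 1 repeats every 2 events.
These are the Mondays and Sundays of each week.
Next Sunday: Nov 27 2022.
The following Monday is Nov 28 2022.
Next Sunday: Dec 4 2022.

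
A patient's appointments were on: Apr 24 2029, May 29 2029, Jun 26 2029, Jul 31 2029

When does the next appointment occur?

Aug 28 2029

Every date is a Tuesday; gaps 35, 28, 35 days.
Each is the last Tuesday of its month (at least one falls on the 29th or later, ruling out '4th Tuesday').
Last Tuesday of August 2029: Aug 28 2029.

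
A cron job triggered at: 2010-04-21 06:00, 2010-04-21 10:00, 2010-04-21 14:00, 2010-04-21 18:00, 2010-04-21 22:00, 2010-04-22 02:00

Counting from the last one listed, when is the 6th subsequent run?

2010-04-23 02:00

Gaps: 4, 4, 4, 4, 4 hours — each event is 4 hours after the previous one.
2010-04-22 02:00 + 4 h = 2010-04-22 06:00.
2010-04-22 06:00 + 4 h = 2010-04-22 10:00.
2010-04-22 10:00 + 4 h = 2010-04-22 14:00.
2010-04-22 14:00 + 4 h = 2010-04-22 18:00.
2010-04-22 18:00 + 4 h = 2010-04-22 22:00.
2010-04-22 22:00 + 4 h = 2010-04-23 02:00.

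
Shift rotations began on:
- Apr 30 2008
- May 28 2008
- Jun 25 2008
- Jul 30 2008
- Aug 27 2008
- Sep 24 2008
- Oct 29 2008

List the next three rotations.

These are Wednesdays with 28, 28, 35, 28, 28, 35-day gaps.
Each is the final Wednesday of its month — Apr 30 2008 is past the 28th, so '4th Wednesday' doesn't fit.
Last Wednesday of November 2008: Nov 26 2008.
Last Wednesday of December 2008: Dec 31 2008.
Last Wednesday of January 2009: Jan 28 2009.

Nov 26 2008, Dec 31 2008, Jan 28 2009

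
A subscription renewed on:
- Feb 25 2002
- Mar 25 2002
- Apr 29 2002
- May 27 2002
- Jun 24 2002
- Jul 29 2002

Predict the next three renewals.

Every date is a Monday; gaps 28, 35, 28, 28, 35 days.
Each is the last Monday of its month (at least one falls on the 29th or later, ruling out '4th Monday').
Last Monday of August 2002: Aug 26 2002.
Last Monday of September 2002: Sep 30 2002.
Last Monday of October 2002: Oct 28 2002.

Aug 26 2002, Sep 30 2002, Oct 28 2002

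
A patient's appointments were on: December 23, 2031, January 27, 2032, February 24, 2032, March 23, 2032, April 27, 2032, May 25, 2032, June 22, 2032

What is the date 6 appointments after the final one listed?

All dates are Tuesdays, 35, 28, 28, 35, 28, 28 days apart.
Specifically, the 4th Tuesday of each month.
4th Tuesday of July 2032: July 27, 2032.
August 2032 — 4th Tuesday is August 24, 2032.
September 2032 — 4th Tuesday is September 28, 2032.
October 2032 — 4th Tuesday is October 26, 2032.
4th Tuesday of November 2032: November 23, 2032.
December 2032 — 4th Tuesday is December 28, 2032.

December 28, 2032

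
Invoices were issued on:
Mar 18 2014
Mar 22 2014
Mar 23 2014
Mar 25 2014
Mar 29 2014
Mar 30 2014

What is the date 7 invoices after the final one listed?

Apr 15 2014

Every event lands on a Tuesday or Saturday or Sunday (gaps cycle 4, 1, 2, 4, 1).
So the schedule is: every Tuesday, Saturday and Sunday.
Next Tuesday: Apr 1 2014.
The following Saturday is Apr 5 2014.
Next Sunday: Apr 6 2014.
Next Tuesday: Apr 8 2014.
Next Saturday: Apr 12 2014.
The following Sunday is Apr 13 2014.
The following Tuesday is Apr 15 2014.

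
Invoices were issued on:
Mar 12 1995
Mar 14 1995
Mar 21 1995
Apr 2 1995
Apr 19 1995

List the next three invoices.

Intervals are 2, 7, 12, 17 days — an arithmetic progression with common difference 5.
Next gap: 22 days. Apr 19 1995 + 22 days = May 11 1995.
Next gap: 27 days. May 11 1995 + 27 days = Jun 7 1995.
Next gap: 32 days. Jun 7 1995 + 32 days = Jul 9 1995.

May 11 1995, Jun 7 1995, Jul 9 1995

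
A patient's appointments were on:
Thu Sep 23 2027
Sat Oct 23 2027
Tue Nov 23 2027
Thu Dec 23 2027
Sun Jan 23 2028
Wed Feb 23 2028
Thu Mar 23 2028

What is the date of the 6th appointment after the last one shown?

Sat Sep 23 2028

Gaps: 30, 31, 30, 31, 31, 29 days — not constant. Every event is on the 23rd of the month.
Pattern: the 23rd of each month.
April 2028: Sun Apr 23 2028.
May 2028: Tue May 23 2028.
June 2028: Fri Jun 23 2028.
Next: July 2028 → Sun Jul 23 2028.
August 2028: Wed Aug 23 2028.
September 2028: Sat Sep 23 2028.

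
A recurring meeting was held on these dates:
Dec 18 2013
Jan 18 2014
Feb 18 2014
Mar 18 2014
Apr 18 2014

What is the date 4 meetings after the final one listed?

Gaps: 31, 31, 28, 31 days — not constant. Every event is on the 18th of the month.
Pattern: the 18th of each month.
Next: May 2014 → May 18 2014.
Next: June 2014 → Jun 18 2014.
July 2014: Jul 18 2014.
August 2014: Aug 18 2014.

Aug 18 2014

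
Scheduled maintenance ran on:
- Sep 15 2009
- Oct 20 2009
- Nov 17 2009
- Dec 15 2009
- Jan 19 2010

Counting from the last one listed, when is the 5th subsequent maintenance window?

Gaps: 35, 28, 28, 35 days — a mix of 28 and 35. Every date is a Tuesday.
Each is the 3rd Tuesday of its month.
February 2010 — 3rd Tuesday is Feb 16 2010.
March 2010 — 3rd Tuesday is Mar 16 2010.
April 2010 — 3rd Tuesday is Apr 20 2010.
May 2010 — 3rd Tuesday is May 18 2010.
June 2010 — 3rd Tuesday is Jun 15 2010.

Jun 15 2010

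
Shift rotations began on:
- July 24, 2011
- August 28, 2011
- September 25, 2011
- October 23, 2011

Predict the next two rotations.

November 27, 2011; December 25, 2011

These are Sundays at 28- or 35-day spacing (35, 28, 28).
The pattern: 4th Sunday of the month.
4th Sunday of November 2011: November 27, 2011.
4th Sunday of December 2011: December 25, 2011.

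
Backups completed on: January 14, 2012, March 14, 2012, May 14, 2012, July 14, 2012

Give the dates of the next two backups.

Each date is the 14th; the gaps (60, 61, 61) track the month lengths.
The rule is the 14th of every 2 months.
Next: September 2012 → September 14, 2012.
Next: November 2012 → November 14, 2012.

September 14, 2012; November 14, 2012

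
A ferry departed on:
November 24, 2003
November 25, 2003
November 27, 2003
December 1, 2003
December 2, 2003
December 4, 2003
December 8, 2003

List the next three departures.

Every event lands on a Monday or Tuesday or Thursday (gaps cycle 1, 2, 4, 1, 2, 4).
So the schedule is: every Monday, Tuesday and Thursday.
Next Tuesday: December 9, 2003.
Next Thursday: December 11, 2003.
Next Monday: December 15, 2003.

December 9, 2003; December 11, 2003; December 15, 2003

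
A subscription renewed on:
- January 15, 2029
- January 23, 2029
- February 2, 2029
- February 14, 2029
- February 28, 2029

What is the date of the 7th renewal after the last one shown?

Gaps: 8, 10, 12, 14 days — each gap is 2 larger than the previous one.
Next gap: 16 days. February 28, 2029 + 16 days = March 16, 2029.
Next gap: 18 days. March 16, 2029 + 18 days = April 3, 2029.
Next gap: 20 days. April 3, 2029 + 20 days = April 23, 2029.
Next gap: 22 days. April 23, 2029 + 22 days = May 15, 2029.
Next gap: 24 days. May 15, 2029 + 24 days = June 8, 2029.
Next gap: 26 days. June 8, 2029 + 26 days = July 4, 2029.
Next gap: 28 days. July 4, 2029 + 28 days = August 1, 2029.

August 1, 2029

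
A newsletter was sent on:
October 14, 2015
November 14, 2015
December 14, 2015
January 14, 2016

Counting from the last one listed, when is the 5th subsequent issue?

Gaps: 31, 30, 31 days — not constant. Every event is on the 14th of the month.
Pattern: the 14th of each month.
February 2016: February 14, 2016.
March 2016: March 14, 2016.
Next: April 2016 → April 14, 2016.
May 2016: May 14, 2016.
June 2016: June 14, 2016.

June 14, 2016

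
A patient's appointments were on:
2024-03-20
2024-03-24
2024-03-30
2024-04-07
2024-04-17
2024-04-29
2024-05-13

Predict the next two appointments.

The spacing grows by 2 each time: 4, 6, 8, 10, 12, 14 days.
Next gap: 16 days. 2024-05-13 + 16 days = 2024-05-29.
Next gap: 18 days. 2024-05-29 + 18 days = 2024-06-16.

2024-05-29, 2024-06-16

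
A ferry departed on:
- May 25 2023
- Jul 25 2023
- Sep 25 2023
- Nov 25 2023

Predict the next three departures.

Jan 25 2024, Mar 25 2024, May 25 2024

Gaps: 61, 62, 61 days — not constant. Every event is on the 25th of the month.
Pattern: the 25th of every 2 months.
January 2024: Jan 25 2024.
Next: March 2024 → Mar 25 2024.
May 2024: May 25 2024.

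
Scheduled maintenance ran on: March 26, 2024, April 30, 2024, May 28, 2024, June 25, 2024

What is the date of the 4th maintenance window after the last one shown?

October 29, 2024

Every date is a Tuesday; gaps 35, 28, 28 days.
Each is the last Tuesday of its month (at least one falls on the 29th or later, ruling out '4th Tuesday').
Last Tuesday of July 2024: July 30, 2024.
August 2024 ends with Tuesday August 27, 2024.
September 2024 ends with Tuesday September 24, 2024.
Last Tuesday of October 2024: October 29, 2024.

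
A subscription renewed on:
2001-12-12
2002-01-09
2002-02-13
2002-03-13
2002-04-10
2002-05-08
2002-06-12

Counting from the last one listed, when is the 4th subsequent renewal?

Gaps: 28, 35, 28, 28, 28, 35 days — a mix of 28 and 35. Every date is a Wednesday.
Each is the 2nd Wednesday of its month.
2nd Wednesday of July 2002: 2002-07-10.
August 2002 — 2nd Wednesday is 2002-08-14.
September 2002 — 2nd Wednesday is 2002-09-11.
October 2002 — 2nd Wednesday is 2002-10-09.

2002-10-09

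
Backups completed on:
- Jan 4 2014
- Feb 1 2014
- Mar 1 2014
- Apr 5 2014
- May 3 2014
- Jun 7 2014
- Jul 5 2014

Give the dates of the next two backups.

Gaps: 28, 28, 35, 28, 35, 28 days — a mix of 28 and 35. Every date is a Saturday.
Each is the 1st Saturday of its month.
1st Saturday of August 2014: Aug 2 2014.
September 2014 — 1st Saturday is Sep 6 2014.

Aug 2 2014, Sep 6 2014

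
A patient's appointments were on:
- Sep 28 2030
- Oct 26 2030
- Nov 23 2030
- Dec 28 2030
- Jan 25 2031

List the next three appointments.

Feb 22 2031, Mar 22 2031, Apr 26 2031

Gaps: 28, 28, 35, 28 days — a mix of 28 and 35. Every date is a Saturday.
Each is the 4th Saturday of its month.
February 2031 — 4th Saturday is Feb 22 2031.
March 2031 — 4th Saturday is Mar 22 2031.
April 2031 — 4th Saturday is Apr 26 2031.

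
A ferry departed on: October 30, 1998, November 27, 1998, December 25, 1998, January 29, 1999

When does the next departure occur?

All Fridays; the gaps (28, 28, 35) vary with month length.
This is the last Friday of each month.
Last Friday of February 1999: February 26, 1999.

February 26, 1999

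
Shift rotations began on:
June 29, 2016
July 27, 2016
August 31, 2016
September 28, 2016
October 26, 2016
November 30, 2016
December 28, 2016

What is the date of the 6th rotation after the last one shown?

These are Wednesdays with 28, 35, 28, 28, 35, 28-day gaps.
Each is the final Wednesday of its month — June 29, 2016 is past the 28th, so '4th Wednesday' doesn't fit.
Last Wednesday of January 2017: January 25, 2017.
Last Wednesday of February 2017: February 22, 2017.
Last Wednesday of March 2017: March 29, 2017.
April 2017 ends with Wednesday April 26, 2017.
Last Wednesday of May 2017: May 31, 2017.
Last Wednesday of June 2017: June 28, 2017.

June 28, 2017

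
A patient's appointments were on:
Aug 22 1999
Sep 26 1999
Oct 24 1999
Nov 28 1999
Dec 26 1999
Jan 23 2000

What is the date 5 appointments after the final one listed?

Jun 25 2000

These are Sundays at 28- or 35-day spacing (35, 28, 35, 28, 28).
The pattern: 4th Sunday of the month.
February 2000 — 4th Sunday is Feb 27 2000.
4th Sunday of March 2000: Mar 26 2000.
April 2000 — 4th Sunday is Apr 23 2000.
May 2000 — 4th Sunday is May 28 2000.
June 2000 — 4th Sunday is Jun 25 2000.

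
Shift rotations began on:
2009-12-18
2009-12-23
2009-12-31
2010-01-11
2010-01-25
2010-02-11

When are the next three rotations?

2010-03-03, 2010-03-26, 2010-04-21

Gaps: 5, 8, 11, 14, 17 days — each gap is 3 larger than the previous one.
Next gap: 20 days. 2010-02-11 + 20 days = 2010-03-03.
Next gap: 23 days. 2010-03-03 + 23 days = 2010-03-26.
Next gap: 26 days. 2010-03-26 + 26 days = 2010-04-21.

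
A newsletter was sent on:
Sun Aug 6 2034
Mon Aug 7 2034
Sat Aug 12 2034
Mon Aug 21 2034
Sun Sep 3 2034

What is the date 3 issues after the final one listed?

Sun Nov 5 2034

Intervals are 1, 5, 9, 13 days — an arithmetic progression with common difference 4.
Next gap: 17 days. Sun Sep 3 2034 + 17 days = Wed Sep 20 2034.
Next gap: 21 days. Wed Sep 20 2034 + 21 days = Wed Oct 11 2034.
Next gap: 25 days. Wed Oct 11 2034 + 25 days = Sun Nov 5 2034.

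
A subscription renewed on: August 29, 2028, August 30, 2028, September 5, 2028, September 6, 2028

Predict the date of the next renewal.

The gap pattern 1, 6, 1 repeats every 2 events.
These are the Tuesdays and Wednesdays of each week.
The following Tuesday is September 12, 2028.

September 12, 2028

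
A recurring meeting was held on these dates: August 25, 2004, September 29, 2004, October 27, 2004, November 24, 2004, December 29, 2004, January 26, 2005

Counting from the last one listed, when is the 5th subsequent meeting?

Every date is a Wednesday; gaps 35, 28, 28, 35, 28 days.
Each is the last Wednesday of its month (at least one falls on the 29th or later, ruling out '4th Wednesday').
Last Wednesday of February 2005: February 23, 2005.
March 2005 ends with Wednesday March 30, 2005.
Last Wednesday of April 2005: April 27, 2005.
Last Wednesday of May 2005: May 25, 2005.
Last Wednesday of June 2005: June 29, 2005.

June 29, 2005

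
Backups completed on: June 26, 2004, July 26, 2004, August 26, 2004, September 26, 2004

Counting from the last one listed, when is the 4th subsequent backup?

January 26, 2005

Each date is the 26th; the gaps (30, 31, 31) track the month lengths.
The rule is the 26th of each month.
October 2004: October 26, 2004.
November 2004: November 26, 2004.
Next: December 2004 → December 26, 2004.
January 2005: January 26, 2005.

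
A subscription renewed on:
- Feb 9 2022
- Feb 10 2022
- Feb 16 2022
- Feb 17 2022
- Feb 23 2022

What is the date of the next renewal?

Feb 24 2022

Every event lands on a Wednesday or Thursday (gaps cycle 1, 6, 1, 6).
So the schedule is: every Wednesday and Thursday.
The following Thursday is Feb 24 2022.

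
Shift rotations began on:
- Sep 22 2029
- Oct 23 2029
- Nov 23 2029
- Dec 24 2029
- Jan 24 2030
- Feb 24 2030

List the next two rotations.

Mar 27 2030, Apr 27 2030

The spacing is 31, 31, 31, 31, 31 days — always 31 days.
Feb 24 2030 + 31 days = Mar 27 2030.
Mar 27 2030 + 31 days = Apr 27 2030.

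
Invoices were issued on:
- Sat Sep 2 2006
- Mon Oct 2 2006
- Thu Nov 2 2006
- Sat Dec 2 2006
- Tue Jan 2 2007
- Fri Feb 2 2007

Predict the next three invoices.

Each date is the 2nd; the gaps (30, 31, 30, 31, 31) track the month lengths.
The rule is the 2nd of each month.
Next: March 2007 → Fri Mar 2 2007.
April 2007: Mon Apr 2 2007.
May 2007: Wed May 2 2007.

Fri Mar 2 2007, Mon Apr 2 2007, Wed May 2 2007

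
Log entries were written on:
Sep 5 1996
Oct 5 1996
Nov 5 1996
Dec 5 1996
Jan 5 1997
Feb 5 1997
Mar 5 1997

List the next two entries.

Apr 5 1997, May 5 1997

Gaps: 30, 31, 30, 31, 31, 28 days — not constant. Every event is on the 5th of the month.
Pattern: the 5th of each month.
April 1997: Apr 5 1997.
May 1997: May 5 1997.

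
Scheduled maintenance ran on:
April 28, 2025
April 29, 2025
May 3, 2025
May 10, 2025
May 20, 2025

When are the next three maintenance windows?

June 2, 2025; June 18, 2025; July 7, 2025

Gaps: 1, 4, 7, 10 days — each gap is 3 larger than the previous one.
Next gap: 13 days. May 20, 2025 + 13 days = June 2, 2025.
Next gap: 16 days. June 2, 2025 + 16 days = June 18, 2025.
Next gap: 19 days. June 18, 2025 + 19 days = July 7, 2025.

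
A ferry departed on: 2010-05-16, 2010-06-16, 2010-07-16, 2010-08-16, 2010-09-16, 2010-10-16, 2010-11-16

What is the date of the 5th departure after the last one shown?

Each date is the 16th; the gaps (31, 30, 31, 31, 30, 31) track the month lengths.
The rule is the 16th of each month.
December 2010: 2010-12-16.
January 2011: 2011-01-16.
February 2011: 2011-02-16.
Next: March 2011 → 2011-03-16.
April 2011: 2011-04-16.

2011-04-16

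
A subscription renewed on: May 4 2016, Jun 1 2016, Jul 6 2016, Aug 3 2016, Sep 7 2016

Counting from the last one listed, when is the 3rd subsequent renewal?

All dates are Wednesdays, 28, 35, 28, 35 days apart.
Specifically, the 1st Wednesday of each month.
October 2016 — 1st Wednesday is Oct 5 2016.
1st Wednesday of November 2016: Nov 2 2016.
December 2016 — 1st Wednesday is Dec 7 2016.

Dec 7 2016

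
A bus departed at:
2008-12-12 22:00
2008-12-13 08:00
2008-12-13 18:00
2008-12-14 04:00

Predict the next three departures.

2008-12-14 14:00, 2008-12-15 00:00, 2008-12-15 10:00

The interval is a steady 10 hours (10, 10, 10).
2008-12-14 04:00 + 10 h = 2008-12-14 14:00.
2008-12-14 14:00 + 10 h = 2008-12-15 00:00.
2008-12-15 00:00 + 10 h = 2008-12-15 10:00.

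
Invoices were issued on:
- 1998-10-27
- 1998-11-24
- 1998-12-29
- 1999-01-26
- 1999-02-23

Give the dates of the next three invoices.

Every date is a Tuesday; gaps 28, 35, 28, 28 days.
Each is the last Tuesday of its month (at least one falls on the 29th or later, ruling out '4th Tuesday').
Last Tuesday of March 1999: 1999-03-30.
Last Tuesday of April 1999: 1999-04-27.
Last Tuesday of May 1999: 1999-05-25.

1999-03-30, 1999-04-27, 1999-05-25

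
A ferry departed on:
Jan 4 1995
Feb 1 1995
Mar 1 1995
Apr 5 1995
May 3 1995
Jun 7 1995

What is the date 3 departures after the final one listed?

These are Wednesdays at 28- or 35-day spacing (28, 28, 35, 28, 35).
The pattern: 1st Wednesday of the month.
1st Wednesday of July 1995: Jul 5 1995.
1st Wednesday of August 1995: Aug 2 1995.
September 1995 — 1st Wednesday is Sep 6 1995.

Sep 6 1995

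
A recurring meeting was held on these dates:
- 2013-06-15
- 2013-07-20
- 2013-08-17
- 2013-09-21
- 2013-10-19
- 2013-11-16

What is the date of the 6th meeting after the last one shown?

These are Saturdays at 28- or 35-day spacing (35, 28, 35, 28, 28).
The pattern: 3rd Saturday of the month.
December 2013 — 3rd Saturday is 2013-12-21.
3rd Saturday of January 2014: 2014-01-18.
February 2014 — 3rd Saturday is 2014-02-15.
3rd Saturday of March 2014: 2014-03-15.
3rd Saturday of April 2014: 2014-04-19.
3rd Saturday of May 2014: 2014-05-17.

2014-05-17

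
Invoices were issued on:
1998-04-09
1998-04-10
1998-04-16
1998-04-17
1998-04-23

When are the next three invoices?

Gaps: 1, 6, 1, 6 days — not constant, but cyclic with period 2.
The events fall on every Thursday and Friday.
Next Friday: 1998-04-24.
Next Thursday: 1998-04-30.
The following Friday is 1998-05-01.

1998-04-24, 1998-04-30, 1998-05-01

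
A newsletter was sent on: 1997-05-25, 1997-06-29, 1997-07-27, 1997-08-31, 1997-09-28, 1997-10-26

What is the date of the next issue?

Every date is a Sunday; gaps 35, 28, 35, 28, 28 days.
Each is the last Sunday of its month (at least one falls on the 29th or later, ruling out '4th Sunday').
November 1997 ends with Sunday 1997-11-30.

1997-11-30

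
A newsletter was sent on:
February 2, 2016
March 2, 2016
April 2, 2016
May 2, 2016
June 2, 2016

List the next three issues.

Gaps: 29, 31, 30, 31 days — not constant. Every event is on the 2nd of the month.
Pattern: the 2nd of each month.
July 2016: July 2, 2016.
August 2016: August 2, 2016.
September 2016: September 2, 2016.

July 2, 2016; August 2, 2016; September 2, 2016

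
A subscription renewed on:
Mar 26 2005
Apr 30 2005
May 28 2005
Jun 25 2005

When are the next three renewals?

Jul 30 2005, Aug 27 2005, Sep 24 2005

All Saturdays; the gaps (35, 28, 28) vary with month length.
This is the last Saturday of each month.
Last Saturday of July 2005: Jul 30 2005.
Last Saturday of August 2005: Aug 27 2005.
Last Saturday of September 2005: Sep 24 2005.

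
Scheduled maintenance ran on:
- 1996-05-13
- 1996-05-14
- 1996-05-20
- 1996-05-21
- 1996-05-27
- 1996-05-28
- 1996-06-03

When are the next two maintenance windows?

1996-06-04, 1996-06-10

Gaps: 1, 6, 1, 6, 1, 6 days — not constant, but cyclic with period 2.
The events fall on every Monday and Tuesday.
The following Tuesday is 1996-06-04.
The following Monday is 1996-06-10.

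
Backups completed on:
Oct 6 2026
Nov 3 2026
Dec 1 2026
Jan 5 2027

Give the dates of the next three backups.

Gaps: 28, 28, 35 days — a mix of 28 and 35. Every date is a Tuesday.
Each is the 1st Tuesday of its month.
1st Tuesday of February 2027: Feb 2 2027.
1st Tuesday of March 2027: Mar 2 2027.
April 2027 — 1st Tuesday is Apr 6 2027.

Feb 2 2027, Mar 2 2027, Apr 6 2027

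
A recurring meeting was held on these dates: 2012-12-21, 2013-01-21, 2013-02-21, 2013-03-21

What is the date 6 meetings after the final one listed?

2013-09-21

The day-of-month is always 21 (31, 31, 28 days between events).
So this recurs on the 21st of each month.
Next: April 2013 → 2013-04-21.
Next: May 2013 → 2013-05-21.
June 2013: 2013-06-21.
July 2013: 2013-07-21.
August 2013: 2013-08-21.
September 2013: 2013-09-21.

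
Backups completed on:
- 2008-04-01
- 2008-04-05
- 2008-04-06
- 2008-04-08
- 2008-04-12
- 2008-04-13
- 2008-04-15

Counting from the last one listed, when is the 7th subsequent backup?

Gaps: 4, 1, 2, 4, 1, 2 days — not constant, but cyclic with period 3.
The events fall on every Tuesday, Saturday and Sunday.
Next Saturday: 2008-04-19.
The following Sunday is 2008-04-20.
Next Tuesday: 2008-04-22.
The following Saturday is 2008-04-26.
Next Sunday: 2008-04-27.
Next Tuesday: 2008-04-29.
The following Saturday is 2008-05-03.

2008-05-03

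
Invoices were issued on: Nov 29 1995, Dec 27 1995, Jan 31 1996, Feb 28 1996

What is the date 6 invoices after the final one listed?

Aug 28 1996

These are Wednesdays with 28, 35, 28-day gaps.
Each is the final Wednesday of its month — Nov 29 1995 is past the 28th, so '4th Wednesday' doesn't fit.
Last Wednesday of March 1996: Mar 27 1996.
Last Wednesday of April 1996: Apr 24 1996.
May 1996 ends with Wednesday May 29 1996.
Last Wednesday of June 1996: Jun 26 1996.
Last Wednesday of July 1996: Jul 31 1996.
August 1996 ends with Wednesday Aug 28 1996.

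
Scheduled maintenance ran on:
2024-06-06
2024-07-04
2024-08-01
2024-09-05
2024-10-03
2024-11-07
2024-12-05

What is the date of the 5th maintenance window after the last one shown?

2025-05-01

All dates are Thursdays, 28, 28, 35, 28, 35, 28 days apart.
Specifically, the 1st Thursday of each month.
January 2025 — 1st Thursday is 2025-01-02.
1st Thursday of February 2025: 2025-02-06.
1st Thursday of March 2025: 2025-03-06.
April 2025 — 1st Thursday is 2025-04-03.
1st Thursday of May 2025: 2025-05-01.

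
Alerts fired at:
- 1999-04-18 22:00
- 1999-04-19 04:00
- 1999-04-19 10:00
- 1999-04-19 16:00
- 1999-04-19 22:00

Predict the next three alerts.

Spacing: 6, 6, 6, 6 h — constant 6 h.
1999-04-19 22:00 + 6 h = 1999-04-20 04:00.
1999-04-20 04:00 + 6 h = 1999-04-20 10:00.
1999-04-20 10:00 + 6 h = 1999-04-20 16:00.

1999-04-20 04:00, 1999-04-20 10:00, 1999-04-20 16:00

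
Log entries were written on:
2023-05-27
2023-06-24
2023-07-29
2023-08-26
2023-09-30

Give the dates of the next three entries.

All Saturdays; the gaps (28, 35, 28, 35) vary with month length.
This is the last Saturday of each month.
Last Saturday of October 2023: 2023-10-28.
November 2023 ends with Saturday 2023-11-25.
Last Saturday of December 2023: 2023-12-30.

2023-10-28, 2023-11-25, 2023-12-30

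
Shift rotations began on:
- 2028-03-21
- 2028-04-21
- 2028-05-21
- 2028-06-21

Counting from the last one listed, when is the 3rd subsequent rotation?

2028-09-21

Each date is the 21st; the gaps (31, 30, 31) track the month lengths.
The rule is the 21st of each month.
Next: July 2028 → 2028-07-21.
August 2028: 2028-08-21.
September 2028: 2028-09-21.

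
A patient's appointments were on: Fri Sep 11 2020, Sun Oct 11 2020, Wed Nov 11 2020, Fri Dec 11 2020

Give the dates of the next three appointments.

The day-of-month is always 11 (30, 31, 30 days between events).
So this recurs on the 11th of each month.
January 2021: Mon Jan 11 2021.
Next: February 2021 → Thu Feb 11 2021.
Next: March 2021 → Thu Mar 11 2021.

Mon Jan 11 2021, Thu Feb 11 2021, Thu Mar 11 2021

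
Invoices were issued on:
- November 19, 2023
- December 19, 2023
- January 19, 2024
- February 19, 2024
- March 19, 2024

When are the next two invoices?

April 19, 2024; May 19, 2024

Each date is the 19th; the gaps (30, 31, 31, 29) track the month lengths.
The rule is the 19th of each month.
April 2024: April 19, 2024.
May 2024: May 19, 2024.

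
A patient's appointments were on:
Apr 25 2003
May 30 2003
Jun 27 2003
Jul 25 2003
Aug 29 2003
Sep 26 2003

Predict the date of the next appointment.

Oct 31 2003

All Fridays; the gaps (35, 28, 28, 35, 28) vary with month length.
This is the last Friday of each month.
Last Friday of October 2003: Oct 31 2003.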